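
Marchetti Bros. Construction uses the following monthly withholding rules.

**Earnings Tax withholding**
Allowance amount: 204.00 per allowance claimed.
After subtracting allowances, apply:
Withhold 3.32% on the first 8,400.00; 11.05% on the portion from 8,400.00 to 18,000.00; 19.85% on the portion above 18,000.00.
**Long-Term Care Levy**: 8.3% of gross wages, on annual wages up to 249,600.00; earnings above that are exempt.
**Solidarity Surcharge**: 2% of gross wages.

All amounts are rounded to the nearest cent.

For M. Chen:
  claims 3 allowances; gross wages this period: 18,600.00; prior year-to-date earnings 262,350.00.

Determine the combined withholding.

1,710.35

Earnings Tax: taxable = 18,600.00 − 3×204.00 = 17,988.00
  278.88 + 11.05% × (17,988.00 − 8,400.00) = 278.88 + 11.05% × 9,588.00 = 1,338.35
Long-Term Care Levy: YTD 262,350.00 ≥ cap 249,600.00 → 0.00
Solidarity Surcharge: 2% × 18,600.00 = 372.00
Total: 1,338.35 + 0.00 + 372.00 = 1,710.35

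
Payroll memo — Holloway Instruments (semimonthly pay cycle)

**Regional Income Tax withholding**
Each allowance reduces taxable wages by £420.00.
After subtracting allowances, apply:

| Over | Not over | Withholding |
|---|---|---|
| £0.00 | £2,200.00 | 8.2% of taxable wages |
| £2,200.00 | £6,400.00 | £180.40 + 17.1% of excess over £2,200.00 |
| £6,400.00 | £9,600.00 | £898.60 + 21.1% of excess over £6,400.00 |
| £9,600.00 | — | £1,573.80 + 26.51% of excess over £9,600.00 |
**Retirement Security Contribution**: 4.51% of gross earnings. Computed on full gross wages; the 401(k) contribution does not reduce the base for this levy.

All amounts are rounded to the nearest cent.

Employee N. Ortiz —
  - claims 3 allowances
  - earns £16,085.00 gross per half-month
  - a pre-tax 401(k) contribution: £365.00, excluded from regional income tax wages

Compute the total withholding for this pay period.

Regional Income Tax: taxable = £16,085.00 − £365.00 − 3×£420.00 = £14,460.00
  £1,573.80 + 26.51% × (£14,460.00 − £9,600.00) = £1,573.80 + 26.51% × £4,860.00 = £2,862.19
Retirement Security Contribution: 4.51% × £16,085.00 = £725.43
Total: £2,862.19 + £725.43 = £3,587.62

£3,587.62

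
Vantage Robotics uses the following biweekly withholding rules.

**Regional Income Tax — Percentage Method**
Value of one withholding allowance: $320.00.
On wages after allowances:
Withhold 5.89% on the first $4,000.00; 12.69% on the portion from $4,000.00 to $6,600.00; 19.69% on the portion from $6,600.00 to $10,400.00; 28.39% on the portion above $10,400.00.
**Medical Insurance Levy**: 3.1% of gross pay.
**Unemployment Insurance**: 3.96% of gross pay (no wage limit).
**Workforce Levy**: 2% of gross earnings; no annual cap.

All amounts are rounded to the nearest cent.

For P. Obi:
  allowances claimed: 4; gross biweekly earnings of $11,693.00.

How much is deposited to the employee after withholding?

$9,316.17

Regional Income Tax: taxable = $11,693.00 − 4×$320.00 = $10,413.00
  $1,313.76 + 28.39% × ($10,413.00 − $10,400.00) = $1,313.76 + 28.39% × $13.00 = $1,317.45
Medical Insurance Levy: 3.1% × $11,693.00 = $362.48
Unemployment Insurance: 3.96% × $11,693.00 = $463.04
Workforce Levy: 2% × $11,693.00 = $233.86
Total withheld: $1,317.45 + $362.48 + $463.04 + $233.86 = $2,376.83
Net pay: $11,693.00 − $2,376.83 = $9,316.17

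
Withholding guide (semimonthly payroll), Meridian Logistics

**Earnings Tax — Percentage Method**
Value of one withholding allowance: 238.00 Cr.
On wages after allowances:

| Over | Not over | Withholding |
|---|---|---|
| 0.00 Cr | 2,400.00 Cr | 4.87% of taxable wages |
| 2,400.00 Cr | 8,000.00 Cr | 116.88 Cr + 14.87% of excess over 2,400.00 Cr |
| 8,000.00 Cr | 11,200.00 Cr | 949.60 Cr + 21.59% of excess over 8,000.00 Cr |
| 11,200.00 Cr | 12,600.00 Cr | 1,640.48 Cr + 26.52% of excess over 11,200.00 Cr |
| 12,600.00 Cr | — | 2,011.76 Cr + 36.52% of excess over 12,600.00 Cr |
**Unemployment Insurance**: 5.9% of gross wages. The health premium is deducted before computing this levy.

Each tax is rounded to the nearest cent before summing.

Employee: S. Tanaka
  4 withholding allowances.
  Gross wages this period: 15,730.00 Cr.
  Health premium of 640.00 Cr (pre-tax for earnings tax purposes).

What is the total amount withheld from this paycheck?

Earnings Tax: taxable = 15,730.00 Cr − 640.00 Cr − 4×238.00 Cr = 14,138.00 Cr
  2,011.76 Cr + 36.52% × (14,138.00 Cr − 12,600.00 Cr) = 2,011.76 Cr + 36.52% × 1,538.00 Cr = 2,573.44 Cr
Unemployment Insurance: 5.9% × 15,090.00 Cr = 890.31 Cr
Total: 2,573.44 Cr + 890.31 Cr = 3,463.75 Cr

3,463.75 Cr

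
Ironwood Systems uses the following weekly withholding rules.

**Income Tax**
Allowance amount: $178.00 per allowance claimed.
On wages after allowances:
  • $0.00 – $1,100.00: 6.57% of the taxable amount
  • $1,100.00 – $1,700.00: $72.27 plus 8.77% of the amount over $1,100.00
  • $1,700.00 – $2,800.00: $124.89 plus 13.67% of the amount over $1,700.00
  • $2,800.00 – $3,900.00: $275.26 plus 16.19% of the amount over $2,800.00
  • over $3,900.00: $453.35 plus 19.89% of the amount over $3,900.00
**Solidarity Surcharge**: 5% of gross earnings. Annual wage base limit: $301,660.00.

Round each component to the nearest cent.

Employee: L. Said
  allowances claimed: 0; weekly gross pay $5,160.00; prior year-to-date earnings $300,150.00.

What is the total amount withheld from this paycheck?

Income Tax: taxable = $5,160.00
  $453.35 + 19.89% × ($5,160.00 − $3,900.00) = $453.35 + 19.89% × $1,260.00 = $703.96
Solidarity Surcharge: cap $301,660.00 − YTD $300,150.00 = $1,510.00 subject; 5% × $1,510.00 = $75.50
Total: $703.96 + $75.50 = $779.46

$779.46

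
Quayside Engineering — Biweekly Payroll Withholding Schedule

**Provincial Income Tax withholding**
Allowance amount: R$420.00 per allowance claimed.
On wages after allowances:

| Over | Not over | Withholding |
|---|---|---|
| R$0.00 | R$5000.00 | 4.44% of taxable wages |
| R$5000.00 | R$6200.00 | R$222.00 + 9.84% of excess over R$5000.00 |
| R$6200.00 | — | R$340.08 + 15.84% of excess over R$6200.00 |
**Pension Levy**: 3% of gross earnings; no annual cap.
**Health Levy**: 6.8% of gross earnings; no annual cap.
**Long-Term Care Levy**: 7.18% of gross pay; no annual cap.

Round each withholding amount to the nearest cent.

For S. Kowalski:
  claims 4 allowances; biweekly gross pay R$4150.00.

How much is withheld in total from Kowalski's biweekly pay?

Provincial Income Tax: taxable = R$4150.00 − 4×R$420.00 = R$2470.00
  4.44% × R$2470.00 = R$109.67
Pension Levy: 3% × R$4150.00 = R$124.50
Health Levy: 6.8% × R$4150.00 = R$282.20
Long-Term Care Levy: 7.18% × R$4150.00 = R$297.97
Total: R$109.67 + R$124.50 + R$282.20 + R$297.97 = R$814.34

R$814.34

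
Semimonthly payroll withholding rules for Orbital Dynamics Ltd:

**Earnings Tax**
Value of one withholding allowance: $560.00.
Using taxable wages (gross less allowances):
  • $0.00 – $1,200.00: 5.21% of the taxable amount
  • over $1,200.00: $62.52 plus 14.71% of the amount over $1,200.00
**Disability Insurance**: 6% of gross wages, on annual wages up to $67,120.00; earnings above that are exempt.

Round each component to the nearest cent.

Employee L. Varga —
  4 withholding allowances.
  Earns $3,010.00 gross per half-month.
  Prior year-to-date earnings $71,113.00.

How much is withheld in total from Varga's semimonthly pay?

Earnings Tax: taxable = $3,010.00 − 4×$560.00 = $770.00
  5.21% × $770.00 = $40.12
Disability Insurance: YTD $71,113.00 ≥ cap $67,120.00 → $0.00
Total: $40.12 + $0.00 = $40.12

$40.12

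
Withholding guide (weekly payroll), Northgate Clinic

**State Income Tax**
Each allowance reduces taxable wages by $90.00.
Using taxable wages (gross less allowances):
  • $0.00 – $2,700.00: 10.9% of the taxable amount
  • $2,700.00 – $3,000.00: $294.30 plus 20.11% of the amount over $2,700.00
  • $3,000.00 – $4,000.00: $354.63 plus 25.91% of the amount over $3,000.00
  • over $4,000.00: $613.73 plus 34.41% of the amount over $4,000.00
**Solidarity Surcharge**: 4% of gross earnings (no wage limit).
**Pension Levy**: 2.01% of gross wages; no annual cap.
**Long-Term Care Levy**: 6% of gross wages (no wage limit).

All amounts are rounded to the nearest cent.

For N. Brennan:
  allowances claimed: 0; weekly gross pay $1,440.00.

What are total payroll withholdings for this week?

State Income Tax: taxable = $1,440.00
  10.9% × $1,440.00 = $156.96
Solidarity Surcharge: 4% × $1,440.00 = $57.60
Pension Levy: 2.01% × $1,440.00 = $28.94
Long-Term Care Levy: 6% × $1,440.00 = $86.40
Total: $156.96 + $57.60 + $28.94 + $86.40 = $329.90

$329.90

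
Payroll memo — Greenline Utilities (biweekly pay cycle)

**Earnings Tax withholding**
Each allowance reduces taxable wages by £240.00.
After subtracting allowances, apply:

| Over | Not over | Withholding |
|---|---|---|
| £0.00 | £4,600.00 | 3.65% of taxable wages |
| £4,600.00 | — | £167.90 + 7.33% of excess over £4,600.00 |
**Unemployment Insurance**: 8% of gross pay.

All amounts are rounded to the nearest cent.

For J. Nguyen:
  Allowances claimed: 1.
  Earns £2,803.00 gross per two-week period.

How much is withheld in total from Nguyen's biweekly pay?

£317.79

Earnings Tax: taxable = £2,803.00 − 1×£240.00 = £2,563.00
  3.65% × £2,563.00 = £93.55
Unemployment Insurance: 8% × £2,803.00 = £224.24
Total: £93.55 + £224.24 = £317.79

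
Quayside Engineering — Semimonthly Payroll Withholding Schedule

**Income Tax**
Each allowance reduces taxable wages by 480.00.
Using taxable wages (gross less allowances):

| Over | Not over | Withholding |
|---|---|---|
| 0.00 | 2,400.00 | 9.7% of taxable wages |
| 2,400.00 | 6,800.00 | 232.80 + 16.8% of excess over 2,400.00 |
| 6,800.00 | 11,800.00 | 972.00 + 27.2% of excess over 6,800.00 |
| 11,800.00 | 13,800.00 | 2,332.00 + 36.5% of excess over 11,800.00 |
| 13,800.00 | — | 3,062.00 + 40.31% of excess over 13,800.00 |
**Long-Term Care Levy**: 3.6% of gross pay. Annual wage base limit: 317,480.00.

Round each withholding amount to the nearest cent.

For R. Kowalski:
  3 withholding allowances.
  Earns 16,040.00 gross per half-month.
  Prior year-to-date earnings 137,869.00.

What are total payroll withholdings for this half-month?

Income Tax: taxable = 16,040.00 − 3×480.00 = 14,600.00
  3,062.00 + 40.31% × (14,600.00 − 13,800.00) = 3,062.00 + 40.31% × 800.00 = 3,384.48
Long-Term Care Levy: 3.6% × 16,040.00 = 577.44
Total: 3,384.48 + 577.44 = 3,961.92

3,961.92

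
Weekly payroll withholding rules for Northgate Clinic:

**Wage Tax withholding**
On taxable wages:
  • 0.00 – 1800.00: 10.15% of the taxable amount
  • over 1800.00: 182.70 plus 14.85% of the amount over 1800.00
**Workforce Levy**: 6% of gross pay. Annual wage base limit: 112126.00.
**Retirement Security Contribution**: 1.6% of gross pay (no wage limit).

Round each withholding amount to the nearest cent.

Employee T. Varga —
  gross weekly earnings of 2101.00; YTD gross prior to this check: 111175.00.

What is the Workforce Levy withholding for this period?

Workforce Levy: cap 112126.00 − YTD 111175.00 = 951.00 subject; 6% × 951.00 = 57.06

57.06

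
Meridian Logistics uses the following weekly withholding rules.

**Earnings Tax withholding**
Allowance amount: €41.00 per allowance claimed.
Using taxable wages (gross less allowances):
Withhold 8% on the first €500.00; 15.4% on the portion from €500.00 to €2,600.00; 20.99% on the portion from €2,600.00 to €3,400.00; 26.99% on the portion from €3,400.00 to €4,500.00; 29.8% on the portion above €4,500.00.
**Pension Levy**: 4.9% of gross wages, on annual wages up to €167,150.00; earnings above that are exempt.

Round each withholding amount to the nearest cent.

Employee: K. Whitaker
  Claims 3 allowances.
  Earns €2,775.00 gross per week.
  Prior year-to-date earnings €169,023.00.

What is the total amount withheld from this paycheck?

Earnings Tax: taxable = €2,775.00 − 3×€41.00 = €2,652.00
  €363.40 + 20.99% × (€2,652.00 − €2,600.00) = €363.40 + 20.99% × €52.00 = €374.31
Pension Levy: YTD €169,023.00 ≥ cap €167,150.00 → €0.00
Total: €374.31 + €0.00 = €374.31

€374.31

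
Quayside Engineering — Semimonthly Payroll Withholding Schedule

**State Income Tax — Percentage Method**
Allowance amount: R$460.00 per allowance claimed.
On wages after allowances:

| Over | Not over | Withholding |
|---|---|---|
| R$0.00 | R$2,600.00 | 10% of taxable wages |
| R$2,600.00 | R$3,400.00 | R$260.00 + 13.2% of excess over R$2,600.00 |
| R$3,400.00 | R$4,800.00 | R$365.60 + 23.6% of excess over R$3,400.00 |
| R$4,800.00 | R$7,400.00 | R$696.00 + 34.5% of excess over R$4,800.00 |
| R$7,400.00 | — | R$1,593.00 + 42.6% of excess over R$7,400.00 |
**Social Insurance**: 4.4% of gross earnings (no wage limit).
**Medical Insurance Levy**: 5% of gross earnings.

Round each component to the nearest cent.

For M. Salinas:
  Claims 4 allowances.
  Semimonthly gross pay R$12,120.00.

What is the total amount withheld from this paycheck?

R$3,959.16

State Income Tax: taxable = R$12,120.00 − 4×R$460.00 = R$10,280.00
  R$1,593.00 + 42.6% × (R$10,280.00 − R$7,400.00) = R$1,593.00 + 42.6% × R$2,880.00 = R$2,819.88
Social Insurance: 4.4% × R$12,120.00 = R$533.28
Medical Insurance Levy: 5% × R$12,120.00 = R$606.00
Total: R$2,819.88 + R$533.28 + R$606.00 = R$3,959.16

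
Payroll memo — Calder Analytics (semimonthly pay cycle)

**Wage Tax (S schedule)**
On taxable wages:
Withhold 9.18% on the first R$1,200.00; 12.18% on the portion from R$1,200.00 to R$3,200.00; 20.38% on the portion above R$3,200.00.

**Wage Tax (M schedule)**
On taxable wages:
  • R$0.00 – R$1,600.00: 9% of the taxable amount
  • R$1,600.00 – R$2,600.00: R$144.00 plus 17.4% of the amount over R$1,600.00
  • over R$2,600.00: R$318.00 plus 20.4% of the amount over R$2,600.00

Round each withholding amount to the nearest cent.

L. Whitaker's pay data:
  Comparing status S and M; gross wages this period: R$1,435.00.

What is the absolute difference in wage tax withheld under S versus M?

Wage Tax (S): taxable = R$1,435.00
  R$110.16 + 12.18% × (R$1,435.00 − R$1,200.00) = R$110.16 + 12.18% × R$235.00 = R$138.78
Wage Tax (M): taxable = R$1,435.00
  9% × R$1,435.00 = R$129.15
Difference: |R$138.78 − R$129.15| = R$9.63 (higher under S)

R$9.63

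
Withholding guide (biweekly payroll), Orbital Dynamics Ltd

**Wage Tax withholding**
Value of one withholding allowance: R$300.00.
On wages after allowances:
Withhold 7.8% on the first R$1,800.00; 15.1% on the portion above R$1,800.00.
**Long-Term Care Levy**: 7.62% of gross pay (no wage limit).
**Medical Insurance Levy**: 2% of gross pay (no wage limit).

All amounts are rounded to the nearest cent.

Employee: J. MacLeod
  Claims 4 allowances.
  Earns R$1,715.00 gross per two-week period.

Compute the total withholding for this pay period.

Wage Tax: taxable = R$1,715.00 − 4×R$300.00 = R$515.00
  7.8% × R$515.00 = R$40.17
Long-Term Care Levy: 7.62% × R$1,715.00 = R$130.68
Medical Insurance Levy: 2% × R$1,715.00 = R$34.30
Total: R$40.17 + R$130.68 + R$34.30 = R$205.15

R$205.15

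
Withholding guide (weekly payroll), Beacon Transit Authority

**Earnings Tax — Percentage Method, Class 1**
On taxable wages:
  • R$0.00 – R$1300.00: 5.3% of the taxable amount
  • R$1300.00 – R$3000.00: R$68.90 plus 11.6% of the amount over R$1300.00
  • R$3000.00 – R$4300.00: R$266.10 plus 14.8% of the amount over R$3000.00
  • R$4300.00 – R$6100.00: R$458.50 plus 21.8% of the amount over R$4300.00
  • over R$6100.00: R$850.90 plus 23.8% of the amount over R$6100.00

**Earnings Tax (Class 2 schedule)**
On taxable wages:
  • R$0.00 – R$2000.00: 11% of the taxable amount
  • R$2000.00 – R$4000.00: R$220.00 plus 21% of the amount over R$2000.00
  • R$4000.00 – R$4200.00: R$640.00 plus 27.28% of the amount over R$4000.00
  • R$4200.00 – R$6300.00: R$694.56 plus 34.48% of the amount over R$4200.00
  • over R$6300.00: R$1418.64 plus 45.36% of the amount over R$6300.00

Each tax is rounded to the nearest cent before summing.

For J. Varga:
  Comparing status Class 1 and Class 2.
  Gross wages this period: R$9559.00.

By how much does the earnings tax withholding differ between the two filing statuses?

Earnings Tax (Class 1): taxable = R$9559.00
  R$850.90 + 23.8% × (R$9559.00 − R$6100.00) = R$850.90 + 23.8% × R$3459.00 = R$1674.14
Earnings Tax (Class 2): taxable = R$9559.00
  R$1418.64 + 45.36% × (R$9559.00 − R$6300.00) = R$1418.64 + 45.36% × R$3259.00 = R$2896.92
Difference: |R$1674.14 − R$2896.92| = R$1222.78 (higher under Class 2)

R$1222.78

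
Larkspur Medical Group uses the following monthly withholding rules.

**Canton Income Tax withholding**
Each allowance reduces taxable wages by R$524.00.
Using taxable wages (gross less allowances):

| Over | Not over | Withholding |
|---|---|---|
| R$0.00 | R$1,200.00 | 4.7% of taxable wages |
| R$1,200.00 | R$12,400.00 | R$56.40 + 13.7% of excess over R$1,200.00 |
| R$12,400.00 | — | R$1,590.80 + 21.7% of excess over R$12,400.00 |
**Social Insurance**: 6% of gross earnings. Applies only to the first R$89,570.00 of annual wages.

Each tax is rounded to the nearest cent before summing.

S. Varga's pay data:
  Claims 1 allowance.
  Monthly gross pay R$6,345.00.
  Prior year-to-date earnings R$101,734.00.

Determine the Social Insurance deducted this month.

R$0.00

Social Insurance: YTD R$101,734.00 ≥ cap R$89,570.00 → R$0.00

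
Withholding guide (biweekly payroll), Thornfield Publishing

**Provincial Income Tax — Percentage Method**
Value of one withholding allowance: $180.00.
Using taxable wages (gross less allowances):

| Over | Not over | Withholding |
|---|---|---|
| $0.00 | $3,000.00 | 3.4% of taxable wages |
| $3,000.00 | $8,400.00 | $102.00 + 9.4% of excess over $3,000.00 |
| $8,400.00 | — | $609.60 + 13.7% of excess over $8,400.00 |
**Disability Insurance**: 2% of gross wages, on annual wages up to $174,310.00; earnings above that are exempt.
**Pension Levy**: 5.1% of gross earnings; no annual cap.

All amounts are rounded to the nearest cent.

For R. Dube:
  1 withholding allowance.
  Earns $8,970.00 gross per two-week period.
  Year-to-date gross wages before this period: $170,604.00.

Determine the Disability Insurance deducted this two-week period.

Disability Insurance: cap $174,310.00 − YTD $170,604.00 = $3,706.00 subject; 2% × $3,706.00 = $74.12

$74.12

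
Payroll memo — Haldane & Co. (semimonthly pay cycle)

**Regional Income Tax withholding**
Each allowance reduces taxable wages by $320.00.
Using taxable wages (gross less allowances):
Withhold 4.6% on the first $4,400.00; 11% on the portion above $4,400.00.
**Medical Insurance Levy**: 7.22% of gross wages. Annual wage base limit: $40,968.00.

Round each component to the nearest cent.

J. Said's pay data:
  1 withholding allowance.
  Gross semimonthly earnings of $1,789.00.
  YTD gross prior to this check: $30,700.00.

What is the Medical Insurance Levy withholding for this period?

$129.17

Medical Insurance Levy: 7.22% × $1,789.00 = $129.17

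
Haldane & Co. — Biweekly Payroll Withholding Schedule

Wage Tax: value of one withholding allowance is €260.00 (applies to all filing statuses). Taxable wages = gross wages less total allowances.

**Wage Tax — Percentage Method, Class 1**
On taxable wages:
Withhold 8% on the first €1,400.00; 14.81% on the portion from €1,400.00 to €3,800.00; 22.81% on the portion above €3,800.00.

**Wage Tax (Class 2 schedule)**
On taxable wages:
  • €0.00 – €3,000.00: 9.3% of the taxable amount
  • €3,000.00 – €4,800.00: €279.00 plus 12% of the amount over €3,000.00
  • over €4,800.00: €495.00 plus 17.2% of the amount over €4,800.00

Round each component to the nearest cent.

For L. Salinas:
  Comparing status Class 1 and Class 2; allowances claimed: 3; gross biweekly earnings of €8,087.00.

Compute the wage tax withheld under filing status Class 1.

€1,267.39

Wage Tax (Class 1): taxable = €8,087.00 − 3×€260.00 = €7,307.00
  €467.44 + 22.81% × (€7,307.00 − €3,800.00) = €467.44 + 22.81% × €3,507.00 = €1,267.39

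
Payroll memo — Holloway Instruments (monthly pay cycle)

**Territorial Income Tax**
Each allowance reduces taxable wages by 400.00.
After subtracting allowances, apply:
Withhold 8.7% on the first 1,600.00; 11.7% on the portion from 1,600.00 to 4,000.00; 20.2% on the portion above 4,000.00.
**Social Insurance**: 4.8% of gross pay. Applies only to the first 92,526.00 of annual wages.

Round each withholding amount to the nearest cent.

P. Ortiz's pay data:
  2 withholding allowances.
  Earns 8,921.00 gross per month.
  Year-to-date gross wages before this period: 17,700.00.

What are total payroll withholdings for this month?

Territorial Income Tax: taxable = 8,921.00 − 2×400.00 = 8,121.00
  420.00 + 20.2% × (8,121.00 − 4,000.00) = 420.00 + 20.2% × 4,121.00 = 1,252.44
Social Insurance: 4.8% × 8,921.00 = 428.21
Total: 1,252.44 + 428.21 = 1,680.65

1,680.65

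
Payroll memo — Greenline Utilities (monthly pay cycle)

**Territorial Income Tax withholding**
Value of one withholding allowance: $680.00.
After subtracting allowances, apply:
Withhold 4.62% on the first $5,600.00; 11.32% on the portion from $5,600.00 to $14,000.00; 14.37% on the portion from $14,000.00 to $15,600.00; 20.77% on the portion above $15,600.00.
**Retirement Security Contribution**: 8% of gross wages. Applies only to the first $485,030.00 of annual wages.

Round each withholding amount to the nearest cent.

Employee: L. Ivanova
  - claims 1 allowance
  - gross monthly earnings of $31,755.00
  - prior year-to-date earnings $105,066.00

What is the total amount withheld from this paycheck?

$7,194.08

Territorial Income Tax: taxable = $31,755.00 − 1×$680.00 = $31,075.00
  $1,439.52 + 20.77% × ($31,075.00 − $15,600.00) = $1,439.52 + 20.77% × $15,475.00 = $4,653.68
Retirement Security Contribution: 8% × $31,755.00 = $2,540.40
Total: $4,653.68 + $2,540.40 = $7,194.08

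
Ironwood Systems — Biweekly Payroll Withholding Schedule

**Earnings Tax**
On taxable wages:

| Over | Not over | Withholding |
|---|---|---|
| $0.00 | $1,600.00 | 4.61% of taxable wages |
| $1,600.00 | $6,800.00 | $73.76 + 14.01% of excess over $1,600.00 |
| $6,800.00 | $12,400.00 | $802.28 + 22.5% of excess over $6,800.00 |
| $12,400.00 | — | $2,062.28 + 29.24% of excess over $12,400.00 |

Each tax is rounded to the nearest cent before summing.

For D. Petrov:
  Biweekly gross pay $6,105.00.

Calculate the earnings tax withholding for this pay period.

Earnings Tax: taxable = $6,105.00
  $73.76 + 14.01% × ($6,105.00 − $1,600.00) = $73.76 + 14.01% × $4,505.00 = $704.91

$704.91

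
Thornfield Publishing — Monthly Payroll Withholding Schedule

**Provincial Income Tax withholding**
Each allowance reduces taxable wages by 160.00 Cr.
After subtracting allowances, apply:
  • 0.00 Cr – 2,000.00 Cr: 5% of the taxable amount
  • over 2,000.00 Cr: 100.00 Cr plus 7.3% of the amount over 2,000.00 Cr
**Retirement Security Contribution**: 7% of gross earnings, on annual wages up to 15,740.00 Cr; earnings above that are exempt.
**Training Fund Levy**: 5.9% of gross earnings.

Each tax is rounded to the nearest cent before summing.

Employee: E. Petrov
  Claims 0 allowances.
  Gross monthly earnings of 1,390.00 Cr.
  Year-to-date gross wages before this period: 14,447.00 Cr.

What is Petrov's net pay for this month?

1,147.98 Cr

Provincial Income Tax: taxable = 1,390.00 Cr
  5% × 1,390.00 Cr = 69.50 Cr
Retirement Security Contribution: cap 15,740.00 Cr − YTD 14,447.00 Cr = 1,293.00 Cr subject; 7% × 1,293.00 Cr = 90.51 Cr
Training Fund Levy: 5.9% × 1,390.00 Cr = 82.01 Cr
Total withheld: 69.50 Cr + 90.51 Cr + 82.01 Cr = 242.02 Cr
Net pay: 1,390.00 Cr − 242.02 Cr = 1,147.98 Cr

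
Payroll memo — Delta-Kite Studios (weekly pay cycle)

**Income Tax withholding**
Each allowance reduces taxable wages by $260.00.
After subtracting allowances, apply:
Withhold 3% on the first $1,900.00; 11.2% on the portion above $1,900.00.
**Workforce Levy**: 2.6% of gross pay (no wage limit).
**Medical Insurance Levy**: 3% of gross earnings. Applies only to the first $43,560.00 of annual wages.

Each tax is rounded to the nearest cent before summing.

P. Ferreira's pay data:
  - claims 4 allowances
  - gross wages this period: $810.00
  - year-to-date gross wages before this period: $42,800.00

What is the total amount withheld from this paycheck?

Income Tax: taxable = $810.00 − 4×$260.00 = $-230.00
  Taxable ≤ 0 → $0.00
Workforce Levy: 2.6% × $810.00 = $21.06
Medical Insurance Levy: cap $43,560.00 − YTD $42,800.00 = $760.00 subject; 3% × $760.00 = $22.80
Total: $0.00 + $21.06 + $22.80 = $43.86

$43.86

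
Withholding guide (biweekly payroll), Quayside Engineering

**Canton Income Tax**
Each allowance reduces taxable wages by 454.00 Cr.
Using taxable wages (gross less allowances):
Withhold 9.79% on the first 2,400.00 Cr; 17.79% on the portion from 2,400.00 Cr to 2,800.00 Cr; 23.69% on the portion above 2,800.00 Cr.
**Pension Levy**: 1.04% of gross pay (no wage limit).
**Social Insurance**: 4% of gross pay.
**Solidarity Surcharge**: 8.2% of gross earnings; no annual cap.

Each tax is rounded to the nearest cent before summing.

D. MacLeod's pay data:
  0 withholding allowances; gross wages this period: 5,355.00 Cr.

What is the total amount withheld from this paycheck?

1,620.40 Cr

Canton Income Tax: taxable = 5,355.00 Cr
  306.12 Cr + 23.69% × (5,355.00 Cr − 2,800.00 Cr) = 306.12 Cr + 23.69% × 2,555.00 Cr = 911.40 Cr
Pension Levy: 1.04% × 5,355.00 Cr = 55.69 Cr
Social Insurance: 4% × 5,355.00 Cr = 214.20 Cr
Solidarity Surcharge: 8.2% × 5,355.00 Cr = 439.11 Cr
Total: 911.40 Cr + 55.69 Cr + 214.20 Cr + 439.11 Cr = 1,620.40 Cr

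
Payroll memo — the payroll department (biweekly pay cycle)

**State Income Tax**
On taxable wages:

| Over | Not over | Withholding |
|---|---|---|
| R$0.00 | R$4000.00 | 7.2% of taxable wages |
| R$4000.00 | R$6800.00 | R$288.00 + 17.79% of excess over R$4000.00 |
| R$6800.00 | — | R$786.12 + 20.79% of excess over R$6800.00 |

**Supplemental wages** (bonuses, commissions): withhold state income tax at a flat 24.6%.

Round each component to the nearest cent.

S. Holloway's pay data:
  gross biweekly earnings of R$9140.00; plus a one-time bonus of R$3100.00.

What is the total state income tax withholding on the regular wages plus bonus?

State Income Tax: taxable = R$9140.00
  R$786.12 + 20.79% × (R$9140.00 − R$6800.00) = R$786.12 + 20.79% × R$2340.00 = R$1272.61
Supplemental (24.6% flat on bonus): 24.6% × R$3100.00 = R$762.60
Total state income tax: R$1272.61 + R$762.60 = R$2035.21

R$2035.21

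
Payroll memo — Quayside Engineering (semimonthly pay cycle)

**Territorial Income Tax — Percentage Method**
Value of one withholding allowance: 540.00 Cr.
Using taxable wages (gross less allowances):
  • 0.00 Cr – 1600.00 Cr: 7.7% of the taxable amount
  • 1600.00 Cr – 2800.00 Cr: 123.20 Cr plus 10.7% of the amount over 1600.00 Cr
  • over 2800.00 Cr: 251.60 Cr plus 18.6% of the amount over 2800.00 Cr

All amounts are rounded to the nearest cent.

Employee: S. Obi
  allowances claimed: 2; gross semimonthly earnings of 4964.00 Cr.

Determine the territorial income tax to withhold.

Territorial Income Tax: taxable = 4964.00 Cr − 2×540.00 Cr = 3884.00 Cr
  251.60 Cr + 18.6% × (3884.00 Cr − 2800.00 Cr) = 251.60 Cr + 18.6% × 1084.00 Cr = 453.22 Cr

453.22 Cr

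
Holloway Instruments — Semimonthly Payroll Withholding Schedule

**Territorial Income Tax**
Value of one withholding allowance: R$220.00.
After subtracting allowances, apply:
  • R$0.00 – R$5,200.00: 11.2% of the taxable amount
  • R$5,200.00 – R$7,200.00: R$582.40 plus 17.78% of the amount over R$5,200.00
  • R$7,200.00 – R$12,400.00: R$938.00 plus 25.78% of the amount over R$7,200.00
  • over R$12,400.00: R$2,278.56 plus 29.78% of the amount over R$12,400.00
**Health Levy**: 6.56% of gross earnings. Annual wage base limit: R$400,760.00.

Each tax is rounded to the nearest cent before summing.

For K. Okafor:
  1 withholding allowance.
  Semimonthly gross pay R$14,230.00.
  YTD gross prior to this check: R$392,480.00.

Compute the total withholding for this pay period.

Territorial Income Tax: taxable = R$14,230.00 − 1×R$220.00 = R$14,010.00
  R$2,278.56 + 29.78% × (R$14,010.00 − R$12,400.00) = R$2,278.56 + 29.78% × R$1,610.00 = R$2,758.02
Health Levy: cap R$400,760.00 − YTD R$392,480.00 = R$8,280.00 subject; 6.56% × R$8,280.00 = R$543.17
Total: R$2,758.02 + R$543.17 = R$3,301.19

R$3,301.19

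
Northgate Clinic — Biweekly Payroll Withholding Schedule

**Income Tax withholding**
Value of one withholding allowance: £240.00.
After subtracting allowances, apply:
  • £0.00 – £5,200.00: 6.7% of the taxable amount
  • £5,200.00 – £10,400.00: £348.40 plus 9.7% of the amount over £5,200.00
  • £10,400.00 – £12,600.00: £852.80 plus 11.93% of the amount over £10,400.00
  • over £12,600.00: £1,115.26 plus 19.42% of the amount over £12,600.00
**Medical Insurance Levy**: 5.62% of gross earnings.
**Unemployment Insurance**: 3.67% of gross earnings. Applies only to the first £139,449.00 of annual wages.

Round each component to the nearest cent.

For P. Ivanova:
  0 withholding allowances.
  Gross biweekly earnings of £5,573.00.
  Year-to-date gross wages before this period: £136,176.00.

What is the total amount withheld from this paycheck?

£817.90

Income Tax: taxable = £5,573.00
  £348.40 + 9.7% × (£5,573.00 − £5,200.00) = £348.40 + 9.7% × £373.00 = £384.58
Medical Insurance Levy: 5.62% × £5,573.00 = £313.20
Unemployment Insurance: cap £139,449.00 − YTD £136,176.00 = £3,273.00 subject; 3.67% × £3,273.00 = £120.12
Total: £384.58 + £313.20 + £120.12 = £817.90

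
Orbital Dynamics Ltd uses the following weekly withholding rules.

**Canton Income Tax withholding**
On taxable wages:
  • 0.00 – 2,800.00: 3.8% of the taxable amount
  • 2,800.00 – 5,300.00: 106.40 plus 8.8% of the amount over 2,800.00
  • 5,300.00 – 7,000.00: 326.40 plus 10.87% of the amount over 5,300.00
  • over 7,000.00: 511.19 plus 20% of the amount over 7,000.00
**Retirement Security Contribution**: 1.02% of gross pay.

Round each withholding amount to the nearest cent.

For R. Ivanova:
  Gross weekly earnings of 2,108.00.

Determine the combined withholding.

Canton Income Tax: taxable = 2,108.00
  3.8% × 2,108.00 = 80.10
Retirement Security Contribution: 1.02% × 2,108.00 = 21.50
Total: 80.10 + 21.50 = 101.60

101.60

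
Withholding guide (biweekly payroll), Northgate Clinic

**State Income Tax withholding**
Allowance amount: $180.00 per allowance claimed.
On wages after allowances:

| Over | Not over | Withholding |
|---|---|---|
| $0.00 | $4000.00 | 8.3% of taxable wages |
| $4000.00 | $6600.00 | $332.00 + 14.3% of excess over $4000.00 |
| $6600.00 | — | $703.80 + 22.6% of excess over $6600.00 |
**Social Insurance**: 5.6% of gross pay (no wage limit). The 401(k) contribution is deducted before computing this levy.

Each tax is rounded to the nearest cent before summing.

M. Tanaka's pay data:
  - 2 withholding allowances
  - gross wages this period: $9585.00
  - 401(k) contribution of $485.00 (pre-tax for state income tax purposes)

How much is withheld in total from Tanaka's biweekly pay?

State Income Tax: taxable = $9585.00 − $485.00 − 2×$180.00 = $8740.00
  $703.80 + 22.6% × ($8740.00 − $6600.00) = $703.80 + 22.6% × $2140.00 = $1187.44
Social Insurance: 5.6% × $9100.00 = $509.60
Total: $1187.44 + $509.60 = $1697.04

$1697.04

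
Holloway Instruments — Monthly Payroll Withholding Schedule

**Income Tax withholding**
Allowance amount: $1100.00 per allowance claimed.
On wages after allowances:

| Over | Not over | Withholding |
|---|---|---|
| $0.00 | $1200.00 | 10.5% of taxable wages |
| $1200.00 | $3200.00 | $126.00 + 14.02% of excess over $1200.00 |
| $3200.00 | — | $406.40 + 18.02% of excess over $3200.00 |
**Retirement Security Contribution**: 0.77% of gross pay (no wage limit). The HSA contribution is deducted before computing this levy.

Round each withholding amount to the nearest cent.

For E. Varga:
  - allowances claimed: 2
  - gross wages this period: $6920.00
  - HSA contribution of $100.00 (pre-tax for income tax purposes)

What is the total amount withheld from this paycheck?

Income Tax: taxable = $6920.00 − $100.00 − 2×$1100.00 = $4620.00
  $406.40 + 18.02% × ($4620.00 − $3200.00) = $406.40 + 18.02% × $1420.00 = $662.28
Retirement Security Contribution: 0.77% × $6820.00 = $52.51
Total: $662.28 + $52.51 = $714.79

$714.79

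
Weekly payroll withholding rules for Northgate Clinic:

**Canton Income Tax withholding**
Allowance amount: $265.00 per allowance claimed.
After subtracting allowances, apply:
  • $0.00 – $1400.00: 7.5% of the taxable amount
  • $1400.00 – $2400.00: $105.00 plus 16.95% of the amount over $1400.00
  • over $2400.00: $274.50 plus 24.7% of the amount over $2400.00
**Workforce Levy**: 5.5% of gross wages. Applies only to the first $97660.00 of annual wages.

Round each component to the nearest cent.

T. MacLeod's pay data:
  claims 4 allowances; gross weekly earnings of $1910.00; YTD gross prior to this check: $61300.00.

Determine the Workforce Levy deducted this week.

Workforce Levy: 5.5% × $1910.00 = $105.05

$105.05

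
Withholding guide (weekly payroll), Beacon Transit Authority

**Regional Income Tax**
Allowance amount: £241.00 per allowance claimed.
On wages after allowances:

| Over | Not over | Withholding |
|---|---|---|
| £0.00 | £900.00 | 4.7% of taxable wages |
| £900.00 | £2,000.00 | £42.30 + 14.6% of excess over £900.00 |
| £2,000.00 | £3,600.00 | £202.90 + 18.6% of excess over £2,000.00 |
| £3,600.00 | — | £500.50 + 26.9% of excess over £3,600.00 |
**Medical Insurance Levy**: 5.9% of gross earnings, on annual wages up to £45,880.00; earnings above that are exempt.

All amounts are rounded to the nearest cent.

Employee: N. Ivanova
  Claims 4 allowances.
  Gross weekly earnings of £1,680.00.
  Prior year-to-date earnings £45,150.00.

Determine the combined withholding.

£76.72

Regional Income Tax: taxable = £1,680.00 − 4×£241.00 = £716.00
  4.7% × £716.00 = £33.65
Medical Insurance Levy: cap £45,880.00 − YTD £45,150.00 = £730.00 subject; 5.9% × £730.00 = £43.07
Total: £33.65 + £43.07 = £76.72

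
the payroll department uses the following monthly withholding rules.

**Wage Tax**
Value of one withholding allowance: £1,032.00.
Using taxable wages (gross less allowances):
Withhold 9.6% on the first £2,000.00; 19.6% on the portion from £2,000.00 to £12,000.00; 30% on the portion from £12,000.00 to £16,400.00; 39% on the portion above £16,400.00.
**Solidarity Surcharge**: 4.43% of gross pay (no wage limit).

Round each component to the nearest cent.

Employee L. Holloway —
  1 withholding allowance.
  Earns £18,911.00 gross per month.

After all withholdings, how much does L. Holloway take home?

£14,024.43

Wage Tax: taxable = £18,911.00 − 1×£1,032.00 = £17,879.00
  £3,472.00 + 39% × (£17,879.00 − £16,400.00) = £3,472.00 + 39% × £1,479.00 = £4,048.81
Solidarity Surcharge: 4.43% × £18,911.00 = £837.76
Total withheld: £4,048.81 + £837.76 = £4,886.57
Net pay: £18,911.00 − £4,886.57 = £14,024.43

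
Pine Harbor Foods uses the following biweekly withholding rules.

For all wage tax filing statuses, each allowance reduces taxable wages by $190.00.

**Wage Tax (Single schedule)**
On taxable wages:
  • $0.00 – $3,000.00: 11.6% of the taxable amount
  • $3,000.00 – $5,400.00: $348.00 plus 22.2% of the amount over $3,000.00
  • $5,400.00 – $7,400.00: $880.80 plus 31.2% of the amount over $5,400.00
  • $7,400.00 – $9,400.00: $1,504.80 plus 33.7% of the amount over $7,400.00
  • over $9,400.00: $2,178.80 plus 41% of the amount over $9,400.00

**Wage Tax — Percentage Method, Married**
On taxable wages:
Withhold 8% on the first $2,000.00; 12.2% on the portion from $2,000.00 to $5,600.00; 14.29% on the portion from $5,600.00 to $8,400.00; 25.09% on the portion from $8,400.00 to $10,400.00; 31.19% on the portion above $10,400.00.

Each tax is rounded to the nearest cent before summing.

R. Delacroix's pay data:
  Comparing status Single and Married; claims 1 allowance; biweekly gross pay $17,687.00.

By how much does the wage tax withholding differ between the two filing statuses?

Wage Tax (Single): taxable = $17,687.00 − 1×$190.00 = $17,497.00
  $2,178.80 + 41% × ($17,497.00 − $9,400.00) = $2,178.80 + 41% × $8,097.00 = $5,498.57
Wage Tax (Married): taxable = $17,687.00 − 1×$190.00 = $17,497.00
  $1,501.12 + 31.19% × ($17,497.00 − $10,400.00) = $1,501.12 + 31.19% × $7,097.00 = $3,714.67
Difference: |$5,498.57 − $3,714.67| = $1,783.90 (higher under Single)

$1,783.90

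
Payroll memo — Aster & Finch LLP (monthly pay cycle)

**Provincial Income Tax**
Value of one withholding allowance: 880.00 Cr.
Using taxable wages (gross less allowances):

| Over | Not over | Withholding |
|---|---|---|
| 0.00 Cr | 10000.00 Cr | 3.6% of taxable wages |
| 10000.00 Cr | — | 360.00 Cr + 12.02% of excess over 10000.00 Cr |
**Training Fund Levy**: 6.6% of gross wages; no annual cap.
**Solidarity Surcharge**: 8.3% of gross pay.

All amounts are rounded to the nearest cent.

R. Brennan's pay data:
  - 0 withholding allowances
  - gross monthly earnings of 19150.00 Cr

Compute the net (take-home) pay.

14836.82 Cr

Provincial Income Tax: taxable = 19150.00 Cr
  360.00 Cr + 12.02% × (19150.00 Cr − 10000.00 Cr) = 360.00 Cr + 12.02% × 9150.00 Cr = 1459.83 Cr
Training Fund Levy: 6.6% × 19150.00 Cr = 1263.90 Cr
Solidarity Surcharge: 8.3% × 19150.00 Cr = 1589.45 Cr
Total withheld: 1459.83 Cr + 1263.90 Cr + 1589.45 Cr = 4313.18 Cr
Net pay: 19150.00 Cr − 4313.18 Cr = 14836.82 Cr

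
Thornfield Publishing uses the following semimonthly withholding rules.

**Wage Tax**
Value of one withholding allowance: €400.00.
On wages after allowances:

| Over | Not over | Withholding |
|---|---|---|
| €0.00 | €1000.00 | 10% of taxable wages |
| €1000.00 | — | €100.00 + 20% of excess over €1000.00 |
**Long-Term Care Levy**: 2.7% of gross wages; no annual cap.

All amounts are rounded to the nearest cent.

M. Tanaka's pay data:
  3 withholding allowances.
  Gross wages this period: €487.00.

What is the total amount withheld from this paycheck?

€13.15

Wage Tax: taxable = €487.00 − 3×€400.00 = €-713.00
  Taxable ≤ 0 → €0.00
Long-Term Care Levy: 2.7% × €487.00 = €13.15
Total: €0.00 + €13.15 = €13.15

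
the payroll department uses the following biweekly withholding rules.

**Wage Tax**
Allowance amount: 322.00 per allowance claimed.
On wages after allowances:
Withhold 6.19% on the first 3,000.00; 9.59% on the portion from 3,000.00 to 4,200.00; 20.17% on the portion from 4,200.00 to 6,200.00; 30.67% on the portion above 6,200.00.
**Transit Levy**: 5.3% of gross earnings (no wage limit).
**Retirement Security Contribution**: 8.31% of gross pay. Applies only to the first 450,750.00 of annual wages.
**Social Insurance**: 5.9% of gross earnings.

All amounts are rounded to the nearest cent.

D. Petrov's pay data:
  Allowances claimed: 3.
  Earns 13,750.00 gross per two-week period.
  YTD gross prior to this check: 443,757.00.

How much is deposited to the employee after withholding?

Wage Tax: taxable = 13,750.00 − 3×322.00 = 12,784.00
  704.18 + 30.67% × (12,784.00 − 6,200.00) = 704.18 + 30.67% × 6,584.00 = 2,723.49
Transit Levy: 5.3% × 13,750.00 = 728.75
Retirement Security Contribution: cap 450,750.00 − YTD 443,757.00 = 6,993.00 subject; 8.31% × 6,993.00 = 581.12
Social Insurance: 5.9% × 13,750.00 = 811.25
Total withheld: 2,723.49 + 728.75 + 581.12 + 811.25 = 4,844.61
Net pay: 13,750.00 − 4,844.61 = 8,905.39

8,905.39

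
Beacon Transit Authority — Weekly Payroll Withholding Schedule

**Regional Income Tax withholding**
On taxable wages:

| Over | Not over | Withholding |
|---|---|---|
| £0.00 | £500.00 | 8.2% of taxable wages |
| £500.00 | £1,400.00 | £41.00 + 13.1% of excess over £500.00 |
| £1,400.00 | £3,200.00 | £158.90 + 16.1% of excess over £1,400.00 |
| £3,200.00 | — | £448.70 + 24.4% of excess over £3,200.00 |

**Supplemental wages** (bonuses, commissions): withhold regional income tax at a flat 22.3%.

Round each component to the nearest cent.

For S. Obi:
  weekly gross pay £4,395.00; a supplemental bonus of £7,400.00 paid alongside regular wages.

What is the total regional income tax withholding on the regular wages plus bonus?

£2,390.48

Regional Income Tax: taxable = £4,395.00
  £448.70 + 24.4% × (£4,395.00 − £3,200.00) = £448.70 + 24.4% × £1,195.00 = £740.28
Supplemental (22.3% flat on bonus): 22.3% × £7,400.00 = £1,650.20
Total regional income tax: £740.28 + £1,650.20 = £2,390.48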